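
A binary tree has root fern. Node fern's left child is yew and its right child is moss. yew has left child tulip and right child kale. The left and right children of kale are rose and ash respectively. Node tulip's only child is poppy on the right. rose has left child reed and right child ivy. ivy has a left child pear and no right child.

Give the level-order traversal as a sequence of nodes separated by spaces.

fern yew moss tulip kale poppy rose ash reed ivy pear

Level-order visits nodes level by level from the root, left to right within each level.
Level 0: fern
Level 1: yew, moss
Level 2: tulip, kale
Level 3: poppy, rose, ash
Level 4: reed, ivy
Level 5: pear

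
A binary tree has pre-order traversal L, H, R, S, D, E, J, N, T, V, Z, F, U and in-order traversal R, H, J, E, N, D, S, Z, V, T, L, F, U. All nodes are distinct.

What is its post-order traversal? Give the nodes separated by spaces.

The first element of pre-order is the root; it splits in-order into left and right subtrees.
Root L: left subtree has 10 nodes {R, H, J, E, N, D, S, Z, V, T}, right has 2 {F, U}.
  Root H: left subtree has 1 node {R}, right has 8 {J, E, N, D, S, Z, V, T}.
    Root S: left subtree has 4 nodes {J, E, N, D}, right has 3 {Z, V, T}.
      Root D: left subtree has 3 nodes {J, E, N}, right has 0 { }.
        Root E: left subtree has 1 node {J}, right has 1 {N}.
      Root T: left subtree has 2 nodes {Z, V}, right has 0 { }.
        Root V: left subtree has 1 node {Z}, right has 0 { }.
  Root F: left subtree has 0 nodes { }, right has 1 {U}.

R J N E D Z V T S H U F L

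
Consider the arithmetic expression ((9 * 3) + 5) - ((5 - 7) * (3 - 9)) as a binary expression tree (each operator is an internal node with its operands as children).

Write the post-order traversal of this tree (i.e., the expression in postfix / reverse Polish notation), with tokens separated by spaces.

Post-order on an expression tree gives postfix notation: for each operator, emit left operand, right operand, then the operator.

9 3 * 5 + 5 7 - 3 9 - * -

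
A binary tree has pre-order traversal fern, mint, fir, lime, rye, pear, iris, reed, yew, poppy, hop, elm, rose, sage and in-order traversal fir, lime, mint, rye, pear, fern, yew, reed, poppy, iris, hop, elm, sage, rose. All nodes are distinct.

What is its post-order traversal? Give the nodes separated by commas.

lime, fir, pear, rye, mint, yew, poppy, reed, sage, rose, elm, hop, iris, fern

The first element of pre-order is the root; it splits in-order into left and right subtrees.
Root fern: left subtree has 5 nodes {fir, lime, mint, rye, pear}, right has 8 {yew, reed, poppy, iris, hop, elm, sage, rose}.
  Root mint: left subtree has 2 nodes {fir, lime}, right has 2 {rye, pear}.
    Root fir: left subtree has 0 nodes { }, right has 1 {lime}.
    Root rye: left subtree has 0 nodes { }, right has 1 {pear}.
  Root iris: left subtree has 3 nodes {yew, reed, poppy}, right has 4 {hop, elm, sage, rose}.
    Root reed: left subtree has 1 node {yew}, right has 1 {poppy}.
    Root hop: left subtree has 0 nodes { }, right has 3 {elm, sage, rose}.
      Root elm: left subtree has 0 nodes { }, right has 2 {sage, rose}.
        Root rose: left subtree has 1 node {sage}, right has 0 { }.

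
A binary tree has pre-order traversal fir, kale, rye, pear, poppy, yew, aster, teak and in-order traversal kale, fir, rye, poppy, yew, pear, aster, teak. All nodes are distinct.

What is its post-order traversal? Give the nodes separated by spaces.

The first element of pre-order is the root; it splits in-order into left and right subtrees.
Root fir: left subtree has 1 node {kale}, right has 6 {rye, poppy, yew, pear, aster, teak}.
  Root rye: left subtree has 0 nodes { }, right has 5 {poppy, yew, pear, aster, teak}.
    Root pear: left subtree has 2 nodes {poppy, yew}, right has 2 {aster, teak}.
      Root poppy: left subtree has 0 nodes { }, right has 1 {yew}.
      Root aster: left subtree has 0 nodes { }, right has 1 {teak}.

kale yew poppy teak aster pear rye fir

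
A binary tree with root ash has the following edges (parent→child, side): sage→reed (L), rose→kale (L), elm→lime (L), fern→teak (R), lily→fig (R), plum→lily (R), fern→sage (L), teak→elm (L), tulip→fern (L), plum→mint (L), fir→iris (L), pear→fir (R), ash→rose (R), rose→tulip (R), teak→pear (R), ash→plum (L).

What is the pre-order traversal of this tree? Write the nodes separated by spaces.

Pre-order visits the node, then its left subtree, then its right subtree.
Visit ash.
At ash: go left to plum.
  Visit plum.
  At plum: go left to mint.
    mint is a leaf — visit mint.
  At plum: go right to lily.
    Visit lily.
    At lily: no left child.
    At lily: go right to fig.
      fig is a leaf — visit fig.
At ash: go right to rose.
  Visit rose.
  At rose: go left to kale.
    kale is a leaf — visit kale.
  At rose: go right to tulip.
    Visit tulip.
    At tulip: go left to fern.
      Visit fern.
      At fern: go left to sage.
        Visit sage.
        At sage: go left to reed.
          reed is a leaf — visit reed.
        At sage: no right child.
      At fern: go right to teak.
        Visit teak.
        At teak: go left to elm.
          Visit elm.
          At elm: go left to lime.
            lime is a leaf — visit lime.
          At elm: no right child.
        At teak: go right to pear.
          Visit pear.
          At pear: no left child.
          At pear: go right to fir.
            Visit fir.
            At fir: go left to iris.
              iris is a leaf — visit iris.
            At fir: no right child.
    At tulip: no right child.

ash plum mint lily fig rose kale tulip fern sage reed teak elm lime pear fir iris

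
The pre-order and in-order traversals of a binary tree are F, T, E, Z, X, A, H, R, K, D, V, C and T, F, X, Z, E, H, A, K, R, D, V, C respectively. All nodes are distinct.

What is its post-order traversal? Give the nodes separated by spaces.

T X Z H K C V D R A E F

The first element of pre-order is the root; it splits in-order into left and right subtrees.
Root F: left subtree has 1 node {T}, right has 10 {X, Z, E, H, A, K, R, D, V, C}.
  Root E: left subtree has 2 nodes {X, Z}, right has 7 {H, A, K, R, D, V, C}.
    Root Z: left subtree has 1 node {X}, right has 0 { }.
    Root A: left subtree has 1 node {H}, right has 5 {K, R, D, V, C}.
      Root R: left subtree has 1 node {K}, right has 3 {D, V, C}.
        Root D: left subtree has 0 nodes { }, right has 2 {V, C}.
          Root V: left subtree has 0 nodes { }, right has 1 {C}.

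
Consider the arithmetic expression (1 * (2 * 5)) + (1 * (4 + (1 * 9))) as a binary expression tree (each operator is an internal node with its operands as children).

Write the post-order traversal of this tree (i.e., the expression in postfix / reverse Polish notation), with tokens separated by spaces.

Post-order on an expression tree gives postfix notation: for each operator, emit left operand, right operand, then the operator.

1 2 5 * * 1 4 1 9 * + * +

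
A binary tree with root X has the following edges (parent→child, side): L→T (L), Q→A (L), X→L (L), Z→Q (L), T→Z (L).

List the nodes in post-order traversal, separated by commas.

Post-order visits the left subtree, then the right subtree, then the node.
At X: go left to L.
  At L: go left to T.
    At T: go left to Z.
      At Z: go left to Q.
        At Q: go left to A.
          A is a leaf — visit A.
        At Q: no right child.
        Visit Q.
      At Z: no right child.
      Visit Z.
    At T: no right child.
    Visit T.
  At L: no right child.
  Visit L.
At X: no right child.
Visit X.

A, Q, Z, T, L, X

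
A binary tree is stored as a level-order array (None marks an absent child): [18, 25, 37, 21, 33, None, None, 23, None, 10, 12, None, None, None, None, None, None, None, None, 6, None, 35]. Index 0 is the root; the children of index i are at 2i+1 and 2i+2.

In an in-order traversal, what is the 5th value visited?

In-order visits the left subtree, then the node, then the right subtree.
At 18: go left to 25.
  At 25: go left to 21.
    At 21: go left to 23.
      23 is a leaf — visit 23.
    Visit 21.
    At 21: no right child.
  Visit 25.
  At 25: go right to 33.
    At 33: go left to 10.
      At 10: go left to 6.
        6 is a leaf — visit 6.
      Visit 10.
      At 10: no right child.
    Visit 33.
    At 33: go right to 12.
      At 12: go left to 35.
        35 is a leaf — visit 35.
      Visit 12.
      At 12: no right child.
Visit 18.
At 18: go right to 37.
  37 is a leaf — visit 37.
Full in-order sequence: 23, 21, 25, 6, 10, 33, 35, 12, 18, 37.

10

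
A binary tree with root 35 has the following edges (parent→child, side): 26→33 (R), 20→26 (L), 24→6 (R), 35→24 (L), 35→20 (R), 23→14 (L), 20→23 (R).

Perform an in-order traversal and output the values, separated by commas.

In-order visits the left subtree, then the node, then the right subtree.
At 35: go left to 24.
  At 24: no left child.
  Visit 24.
  At 24: go right to 6.
    6 is a leaf — visit 6.
Visit 35.
At 35: go right to 20.
  At 20: go left to 26.
    At 26: no left child.
    Visit 26.
    At 26: go right to 33.
      33 is a leaf — visit 33.
  Visit 20.
  At 20: go right to 23.
    At 23: go left to 14.
      14 is a leaf — visit 14.
    Visit 23.
    At 23: no right child.

24, 6, 35, 26, 33, 20, 14, 23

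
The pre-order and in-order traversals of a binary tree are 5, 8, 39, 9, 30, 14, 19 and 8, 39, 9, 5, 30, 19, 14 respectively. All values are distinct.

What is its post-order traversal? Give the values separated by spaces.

9 39 8 19 14 30 5

The first element of pre-order is the root; it splits in-order into left and right subtrees.
Root 5: left subtree has 3 nodes {8, 39, 9}, right has 3 {30, 19, 14}.
  Root 8: left subtree has 0 nodes { }, right has 2 {39, 9}.
    Root 39: left subtree has 0 nodes { }, right has 1 {9}.
  Root 30: left subtree has 0 nodes { }, right has 2 {19, 14}.
    Root 14: left subtree has 1 node {19}, right has 0 { }.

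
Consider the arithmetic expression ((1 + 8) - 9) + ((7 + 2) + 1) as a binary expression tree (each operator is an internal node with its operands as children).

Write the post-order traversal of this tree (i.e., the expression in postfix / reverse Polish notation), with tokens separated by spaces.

Post-order on an expression tree gives postfix notation: for each operator, emit left operand, right operand, then the operator.

1 8 + 9 - 7 2 + 1 + +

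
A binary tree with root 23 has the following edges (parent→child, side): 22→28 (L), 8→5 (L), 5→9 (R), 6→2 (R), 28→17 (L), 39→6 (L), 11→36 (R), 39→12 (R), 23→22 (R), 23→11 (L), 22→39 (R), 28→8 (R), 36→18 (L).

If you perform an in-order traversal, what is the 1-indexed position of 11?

1

In-order visits the left subtree, then the node, then the right subtree.
At 23: go left to 11.
  At 11: no left child.
  Visit 11.
  At 11: go right to 36.
    At 36: go left to 18.
      18 is a leaf — visit 18.
    Visit 36.
    At 36: no right child.
Visit 23.
At 23: go right to 22.
  At 22: go left to 28.
    At 28: go left to 17.
      17 is a leaf — visit 17.
    Visit 28.
    At 28: go right to 8.
      At 8: go left to 5.
        At 5: no left child.
        Visit 5.
        At 5: go right to 9.
          9 is a leaf — visit 9.
      Visit 8.
      At 8: no right child.
  Visit 22.
  At 22: go right to 39.
    At 39: go left to 6.
      At 6: no left child.
      Visit 6.
      At 6: go right to 2.
        2 is a leaf — visit 2.
    Visit 39.
    At 39: go right to 12.
      12 is a leaf — visit 12.
Full in-order sequence: 11, 18, 36, 23, 17, 28, 5, 9, 8, 22, 6, 2, 39, 12.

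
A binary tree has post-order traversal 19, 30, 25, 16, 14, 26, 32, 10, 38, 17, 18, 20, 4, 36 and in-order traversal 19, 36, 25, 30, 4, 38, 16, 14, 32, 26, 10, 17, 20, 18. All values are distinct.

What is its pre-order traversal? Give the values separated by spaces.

The last element of post-order is the root; it splits in-order into left and right subtrees.
Root 36: left subtree has 1 node {19}, right has 12 {25, 30, 4, 38, 16, 14, 32, 26, 10, 17, 20, 18}.
  Root 4: left subtree has 2 nodes {25, 30}, right has 9 {38, 16, 14, 32, 26, 10, 17, 20, 18}.
    Root 25: left subtree has 0 nodes { }, right has 1 {30}.
    Root 20: left subtree has 7 nodes {38, 16, 14, 32, 26, 10, 17}, right has 1 {18}.
      Root 17: left subtree has 6 nodes {38, 16, 14, 32, 26, 10}, right has 0 { }.
        Root 38: left subtree has 0 nodes { }, right has 5 {16, 14, 32, 26, 10}.
          Root 10: left subtree has 4 nodes {16, 14, 32, 26}, right has 0 { }.
            Root 32: left subtree has 2 nodes {16, 14}, right has 1 {26}.
              Root 14: left subtree has 1 node {16}, right has 0 { }.

36 19 4 25 30 20 17 38 10 32 14 16 26 18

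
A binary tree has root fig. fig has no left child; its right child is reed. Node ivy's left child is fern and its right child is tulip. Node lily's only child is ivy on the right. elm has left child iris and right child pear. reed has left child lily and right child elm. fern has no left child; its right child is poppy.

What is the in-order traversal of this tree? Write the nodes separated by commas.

fig, lily, fern, poppy, ivy, tulip, reed, iris, elm, pear

In-order visits the left subtree, then the node, then the right subtree.
At fig: no left child.
Visit fig.
At fig: go right to reed.
  At reed: go left to lily.
    At lily: no left child.
    Visit lily.
    At lily: go right to ivy.
      At ivy: go left to fern.
        At fern: no left child.
        Visit fern.
        At fern: go right to poppy.
          poppy is a leaf — visit poppy.
      Visit ivy.
      At ivy: go right to tulip.
        tulip is a leaf — visit tulip.
  Visit reed.
  At reed: go right to elm.
    At elm: go left to iris.
      iris is a leaf — visit iris.
    Visit elm.
    At elm: go right to pear.
      pear is a leaf — visit pear.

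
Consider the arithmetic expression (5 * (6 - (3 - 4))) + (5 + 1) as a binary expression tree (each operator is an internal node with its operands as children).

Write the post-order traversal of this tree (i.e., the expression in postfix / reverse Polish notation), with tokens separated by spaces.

5 6 3 4 - - * 5 1 + +

Post-order on an expression tree gives postfix notation: for each operator, emit left operand, right operand, then the operator.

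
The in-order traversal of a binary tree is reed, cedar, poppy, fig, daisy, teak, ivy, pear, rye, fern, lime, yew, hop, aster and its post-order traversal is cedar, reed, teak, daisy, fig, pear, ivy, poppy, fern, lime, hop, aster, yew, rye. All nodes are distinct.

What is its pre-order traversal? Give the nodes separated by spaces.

rye poppy reed cedar ivy fig daisy teak pear yew lime fern aster hop

The last element of post-order is the root; it splits in-order into left and right subtrees.
Root rye: left subtree has 8 nodes {reed, cedar, poppy, fig, daisy, teak, ivy, pear}, right has 5 {fern, lime, yew, hop, aster}.
  Root poppy: left subtree has 2 nodes {reed, cedar}, right has 5 {fig, daisy, teak, ivy, pear}.
    Root reed: left subtree has 0 nodes { }, right has 1 {cedar}.
    Root ivy: left subtree has 3 nodes {fig, daisy, teak}, right has 1 {pear}.
      Root fig: left subtree has 0 nodes { }, right has 2 {daisy, teak}.
        Root daisy: left subtree has 0 nodes { }, right has 1 {teak}.
  Root yew: left subtree has 2 nodes {fern, lime}, right has 2 {hop, aster}.
    Root lime: left subtree has 1 node {fern}, right has 0 { }.
    Root aster: left subtree has 1 node {hop}, right has 0 { }.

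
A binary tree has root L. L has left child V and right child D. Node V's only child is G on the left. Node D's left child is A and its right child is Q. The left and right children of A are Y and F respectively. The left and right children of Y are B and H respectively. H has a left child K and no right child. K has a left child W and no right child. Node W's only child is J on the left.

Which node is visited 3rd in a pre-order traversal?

Pre-order visits the node, then its left subtree, then its right subtree.
Visit L.
At L: go left to V.
  Visit V.
  At V: go left to G.
    G is a leaf — visit G.
  At V: no right child.
At L: go right to D.
  Visit D.
  At D: go left to A.
    Visit A.
    At A: go left to Y.
      Visit Y.
      At Y: go left to B.
        B is a leaf — visit B.
      At Y: go right to H.
        Visit H.
        At H: go left to K.
          Visit K.
          At K: go left to W.
            Visit W.
            At W: go left to J.
              J is a leaf — visit J.
            At W: no right child.
          At K: no right child.
        At H: no right child.
    At A: go right to F.
      F is a leaf — visit F.
  At D: go right to Q.
    Q is a leaf — visit Q.
Full pre-order sequence: L, V, G, D, A, Y, B, H, K, W, J, F, Q.

G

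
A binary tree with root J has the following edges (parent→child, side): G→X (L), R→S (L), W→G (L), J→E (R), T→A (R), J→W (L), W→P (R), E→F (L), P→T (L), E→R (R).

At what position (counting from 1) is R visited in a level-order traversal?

7

Level-order visits nodes level by level from the root, left to right within each level.
Level 0: J
Level 1: W, E
Level 2: G, P, F, R
Level 3: X, T, S
Level 4: A
Full level-order sequence: J, W, E, G, P, F, R, X, T, S, A.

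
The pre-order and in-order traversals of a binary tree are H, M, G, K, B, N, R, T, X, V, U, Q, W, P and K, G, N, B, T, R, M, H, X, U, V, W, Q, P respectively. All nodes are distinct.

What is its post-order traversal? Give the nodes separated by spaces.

The first element of pre-order is the root; it splits in-order into left and right subtrees.
Root H: left subtree has 7 nodes {K, G, N, B, T, R, M}, right has 6 {X, U, V, W, Q, P}.
  Root M: left subtree has 6 nodes {K, G, N, B, T, R}, right has 0 { }.
    Root G: left subtree has 1 node {K}, right has 4 {N, B, T, R}.
      Root B: left subtree has 1 node {N}, right has 2 {T, R}.
        Root R: left subtree has 1 node {T}, right has 0 { }.
  Root X: left subtree has 0 nodes { }, right has 5 {U, V, W, Q, P}.
    Root V: left subtree has 1 node {U}, right has 3 {W, Q, P}.
      Root Q: left subtree has 1 node {W}, right has 1 {P}.

K N T R B G M U W P Q V X H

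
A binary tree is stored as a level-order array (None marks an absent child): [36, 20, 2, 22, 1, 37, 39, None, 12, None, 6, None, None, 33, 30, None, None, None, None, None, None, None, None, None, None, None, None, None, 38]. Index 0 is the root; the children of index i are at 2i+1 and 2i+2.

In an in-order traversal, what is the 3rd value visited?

20

In-order visits the left subtree, then the node, then the right subtree.
At 36: go left to 20.
  At 20: go left to 22.
    At 22: no left child.
    Visit 22.
    At 22: go right to 12.
      12 is a leaf — visit 12.
  Visit 20.
  At 20: go right to 1.
    At 1: no left child.
    Visit 1.
    At 1: go right to 6.
      6 is a leaf — visit 6.
Visit 36.
At 36: go right to 2.
  At 2: go left to 37.
    37 is a leaf — visit 37.
  Visit 2.
  At 2: go right to 39.
    At 39: go left to 33.
      At 33: no left child.
      Visit 33.
      At 33: go right to 38.
        38 is a leaf — visit 38.
    Visit 39.
    At 39: go right to 30.
      30 is a leaf — visit 30.
Full in-order sequence: 22, 12, 20, 1, 6, 36, 37, 2, 33, 38, 39, 30.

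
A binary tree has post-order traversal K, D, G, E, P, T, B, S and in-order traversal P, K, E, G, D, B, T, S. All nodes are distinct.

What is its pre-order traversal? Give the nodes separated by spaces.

The last element of post-order is the root; it splits in-order into left and right subtrees.
Root S: left subtree has 7 nodes {P, K, E, G, D, B, T}, right has 0 { }.
  Root B: left subtree has 5 nodes {P, K, E, G, D}, right has 1 {T}.
    Root P: left subtree has 0 nodes { }, right has 4 {K, E, G, D}.
      Root E: left subtree has 1 node {K}, right has 2 {G, D}.
        Root G: left subtree has 0 nodes { }, right has 1 {D}.

S B P E K G D T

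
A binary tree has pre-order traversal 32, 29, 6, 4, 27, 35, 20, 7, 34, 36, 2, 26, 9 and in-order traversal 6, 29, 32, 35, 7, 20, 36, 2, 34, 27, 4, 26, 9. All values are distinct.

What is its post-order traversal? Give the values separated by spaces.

The first element of pre-order is the root; it splits in-order into left and right subtrees.
Root 32: left subtree has 2 nodes {6, 29}, right has 10 {35, 7, 20, 36, 2, 34, 27, 4, 26, 9}.
  Root 29: left subtree has 1 node {6}, right has 0 { }.
  Root 4: left subtree has 7 nodes {35, 7, 20, 36, 2, 34, 27}, right has 2 {26, 9}.
    Root 27: left subtree has 6 nodes {35, 7, 20, 36, 2, 34}, right has 0 { }.
      Root 35: left subtree has 0 nodes { }, right has 5 {7, 20, 36, 2, 34}.
        Root 20: left subtree has 1 node {7}, right has 3 {36, 2, 34}.
          Root 34: left subtree has 2 nodes {36, 2}, right has 0 { }.
            Root 36: left subtree has 0 nodes { }, right has 1 {2}.
    Root 26: left subtree has 0 nodes { }, right has 1 {9}.

6 29 7 2 36 34 20 35 27 9 26 4 32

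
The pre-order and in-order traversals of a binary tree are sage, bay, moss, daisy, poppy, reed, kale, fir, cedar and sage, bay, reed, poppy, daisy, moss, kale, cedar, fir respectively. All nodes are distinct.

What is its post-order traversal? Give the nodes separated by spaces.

The first element of pre-order is the root; it splits in-order into left and right subtrees.
Root sage: left subtree has 0 nodes { }, right has 8 {bay, reed, poppy, daisy, moss, kale, cedar, fir}.
  Root bay: left subtree has 0 nodes { }, right has 7 {reed, poppy, daisy, moss, kale, cedar, fir}.
    Root moss: left subtree has 3 nodes {reed, poppy, daisy}, right has 3 {kale, cedar, fir}.
      Root daisy: left subtree has 2 nodes {reed, poppy}, right has 0 { }.
        Root poppy: left subtree has 1 node {reed}, right has 0 { }.
      Root kale: left subtree has 0 nodes { }, right has 2 {cedar, fir}.
        Root fir: left subtree has 1 node {cedar}, right has 0 { }.

reed poppy daisy cedar fir kale moss bay sage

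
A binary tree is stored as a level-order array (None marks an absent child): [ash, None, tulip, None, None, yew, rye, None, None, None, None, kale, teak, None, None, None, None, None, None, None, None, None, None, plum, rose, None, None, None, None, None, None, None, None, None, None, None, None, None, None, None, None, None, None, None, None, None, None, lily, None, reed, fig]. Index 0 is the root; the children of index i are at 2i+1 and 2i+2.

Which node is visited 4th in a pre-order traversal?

Pre-order visits the node, then its left subtree, then its right subtree.
Visit ash.
At ash: no left child.
At ash: go right to tulip.
  Visit tulip.
  At tulip: go left to yew.
    Visit yew.
    At yew: go left to kale.
      Visit kale.
      At kale: go left to plum.
        Visit plum.
        At plum: go left to lily.
          lily is a leaf — visit lily.
        At plum: no right child.
      At kale: go right to rose.
        Visit rose.
        At rose: go left to reed.
          reed is a leaf — visit reed.
        At rose: go right to fig.
          fig is a leaf — visit fig.
    At yew: go right to teak.
      teak is a leaf — visit teak.
  At tulip: go right to rye.
    rye is a leaf — visit rye.
Full pre-order sequence: ash, tulip, yew, kale, plum, lily, rose, reed, fig, teak, rye.

kale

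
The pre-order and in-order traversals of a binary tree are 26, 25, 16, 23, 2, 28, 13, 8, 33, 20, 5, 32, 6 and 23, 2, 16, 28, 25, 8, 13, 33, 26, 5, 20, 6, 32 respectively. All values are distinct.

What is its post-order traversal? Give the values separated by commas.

The first element of pre-order is the root; it splits in-order into left and right subtrees.
Root 26: left subtree has 8 nodes {23, 2, 16, 28, 25, 8, 13, 33}, right has 4 {5, 20, 6, 32}.
  Root 25: left subtree has 4 nodes {23, 2, 16, 28}, right has 3 {8, 13, 33}.
    Root 16: left subtree has 2 nodes {23, 2}, right has 1 {28}.
      Root 23: left subtree has 0 nodes { }, right has 1 {2}.
    Root 13: left subtree has 1 node {8}, right has 1 {33}.
  Root 20: left subtree has 1 node {5}, right has 2 {6, 32}.
    Root 32: left subtree has 1 node {6}, right has 0 { }.

2, 23, 28, 16, 8, 33, 13, 25, 5, 6, 32, 20, 26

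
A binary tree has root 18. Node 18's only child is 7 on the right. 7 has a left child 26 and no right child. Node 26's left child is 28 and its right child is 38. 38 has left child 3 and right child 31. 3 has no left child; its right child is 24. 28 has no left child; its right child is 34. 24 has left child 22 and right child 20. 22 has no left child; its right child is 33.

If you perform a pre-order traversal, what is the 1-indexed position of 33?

10

Pre-order visits the node, then its left subtree, then its right subtree.
Visit 18.
At 18: no left child.
At 18: go right to 7.
  Visit 7.
  At 7: go left to 26.
    Visit 26.
    At 26: go left to 28.
      Visit 28.
      At 28: no left child.
      At 28: go right to 34.
        34 is a leaf — visit 34.
    At 26: go right to 38.
      Visit 38.
      At 38: go left to 3.
        Visit 3.
        At 3: no left child.
        At 3: go right to 24.
          Visit 24.
          At 24: go left to 22.
            Visit 22.
            At 22: no left child.
            At 22: go right to 33.
              33 is a leaf — visit 33.
          At 24: go right to 20.
            20 is a leaf — visit 20.
      At 38: go right to 31.
        31 is a leaf — visit 31.
  At 7: no right child.
Full pre-order sequence: 18, 7, 26, 28, 34, 38, 3, 24, 22, 33, 20, 31.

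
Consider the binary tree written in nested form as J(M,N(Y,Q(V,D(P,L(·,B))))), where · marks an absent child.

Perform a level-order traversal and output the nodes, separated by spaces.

J M N Y Q V D P L B

Level-order visits nodes level by level from the root, left to right within each level.
Level 0: J
Level 1: M, N
Level 2: Y, Q
Level 3: V, D
Level 4: P, L
Level 5: B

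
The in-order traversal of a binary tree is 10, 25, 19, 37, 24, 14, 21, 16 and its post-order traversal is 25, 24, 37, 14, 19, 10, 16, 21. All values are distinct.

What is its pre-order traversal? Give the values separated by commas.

21, 10, 19, 25, 14, 37, 24, 16

The last element of post-order is the root; it splits in-order into left and right subtrees.
Root 21: left subtree has 6 nodes {10, 25, 19, 37, 24, 14}, right has 1 {16}.
  Root 10: left subtree has 0 nodes { }, right has 5 {25, 19, 37, 24, 14}.
    Root 19: left subtree has 1 node {25}, right has 3 {37, 24, 14}.
      Root 14: left subtree has 2 nodes {37, 24}, right has 0 { }.
        Root 37: left subtree has 0 nodes { }, right has 1 {24}.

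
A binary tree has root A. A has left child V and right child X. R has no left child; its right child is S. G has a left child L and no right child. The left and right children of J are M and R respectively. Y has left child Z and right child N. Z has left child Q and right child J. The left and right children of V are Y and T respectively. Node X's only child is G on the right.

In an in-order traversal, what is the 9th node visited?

V

In-order visits the left subtree, then the node, then the right subtree.
At A: go left to V.
  At V: go left to Y.
    At Y: go left to Z.
      At Z: go left to Q.
        Q is a leaf — visit Q.
      Visit Z.
      At Z: go right to J.
        At J: go left to M.
          M is a leaf — visit M.
        Visit J.
        At J: go right to R.
          At R: no left child.
          Visit R.
          At R: go right to S.
            S is a leaf — visit S.
    Visit Y.
    At Y: go right to N.
      N is a leaf — visit N.
  Visit V.
  At V: go right to T.
    T is a leaf — visit T.
Visit A.
At A: go right to X.
  At X: no left child.
  Visit X.
  At X: go right to G.
    At G: go left to L.
      L is a leaf — visit L.
    Visit G.
    At G: no right child.
Full in-order sequence: Q, Z, M, J, R, S, Y, N, V, T, A, X, L, G.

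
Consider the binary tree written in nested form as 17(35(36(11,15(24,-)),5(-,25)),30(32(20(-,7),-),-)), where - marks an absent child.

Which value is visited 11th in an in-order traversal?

32

In-order visits the left subtree, then the node, then the right subtree.
At 17: go left to 35.
  At 35: go left to 36.
    At 36: go left to 11.
      11 is a leaf — visit 11.
    Visit 36.
    At 36: go right to 15.
      At 15: go left to 24.
        24 is a leaf — visit 24.
      Visit 15.
      At 15: no right child.
  Visit 35.
  At 35: go right to 5.
    At 5: no left child.
    Visit 5.
    At 5: go right to 25.
      25 is a leaf — visit 25.
Visit 17.
At 17: go right to 30.
  At 30: go left to 32.
    At 32: go left to 20.
      At 20: no left child.
      Visit 20.
      At 20: go right to 7.
        7 is a leaf — visit 7.
    Visit 32.
    At 32: no right child.
  Visit 30.
  At 30: no right child.
Full in-order sequence: 11, 36, 24, 15, 35, 5, 25, 17, 20, 7, 32, 30.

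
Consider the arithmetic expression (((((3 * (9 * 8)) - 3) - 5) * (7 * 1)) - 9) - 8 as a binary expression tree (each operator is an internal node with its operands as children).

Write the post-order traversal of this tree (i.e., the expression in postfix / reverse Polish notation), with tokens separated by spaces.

3 9 8 * * 3 - 5 - 7 1 * * 9 - 8 -

Post-order on an expression tree gives postfix notation: for each operator, emit left operand, right operand, then the operator.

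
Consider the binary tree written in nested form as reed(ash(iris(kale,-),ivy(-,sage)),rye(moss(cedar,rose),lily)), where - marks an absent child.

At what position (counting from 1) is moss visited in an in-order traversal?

In-order visits the left subtree, then the node, then the right subtree.
At reed: go left to ash.
  At ash: go left to iris.
    At iris: go left to kale.
      kale is a leaf — visit kale.
    Visit iris.
    At iris: no right child.
  Visit ash.
  At ash: go right to ivy.
    At ivy: no left child.
    Visit ivy.
    At ivy: go right to sage.
      sage is a leaf — visit sage.
Visit reed.
At reed: go right to rye.
  At rye: go left to moss.
    At moss: go left to cedar.
      cedar is a leaf — visit cedar.
    Visit moss.
    At moss: go right to rose.
      rose is a leaf — visit rose.
  Visit rye.
  At rye: go right to lily.
    lily is a leaf — visit lily.
Full in-order sequence: kale, iris, ash, ivy, sage, reed, cedar, moss, rose, rye, lily.

8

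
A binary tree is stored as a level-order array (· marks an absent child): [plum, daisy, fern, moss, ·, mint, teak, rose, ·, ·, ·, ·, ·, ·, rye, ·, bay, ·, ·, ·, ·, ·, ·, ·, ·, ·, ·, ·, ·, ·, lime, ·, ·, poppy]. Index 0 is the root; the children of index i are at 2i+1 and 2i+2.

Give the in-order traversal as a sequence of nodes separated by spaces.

rose poppy bay moss daisy plum mint fern teak rye lime

In-order visits the left subtree, then the node, then the right subtree.
At plum: go left to daisy.
  At daisy: go left to moss.
    At moss: go left to rose.
      At rose: no left child.
      Visit rose.
      At rose: go right to bay.
        At bay: go left to poppy.
          poppy is a leaf — visit poppy.
        Visit bay.
        At bay: no right child.
    Visit moss.
    At moss: no right child.
  Visit daisy.
  At daisy: no right child.
Visit plum.
At plum: go right to fern.
  At fern: go left to mint.
    mint is a leaf — visit mint.
  Visit fern.
  At fern: go right to teak.
    At teak: no left child.
    Visit teak.
    At teak: go right to rye.
      At rye: no left child.
      Visit rye.
      At rye: go right to lime.
        lime is a leaf — visit lime.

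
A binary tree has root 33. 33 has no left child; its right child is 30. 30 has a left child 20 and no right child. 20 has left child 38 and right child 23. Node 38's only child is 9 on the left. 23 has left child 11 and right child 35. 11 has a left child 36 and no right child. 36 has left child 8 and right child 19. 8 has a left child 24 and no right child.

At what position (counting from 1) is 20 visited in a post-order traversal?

10

Post-order visits the left subtree, then the right subtree, then the node.
At 33: no left child.
At 33: go right to 30.
  At 30: go left to 20.
    At 20: go left to 38.
      At 38: go left to 9.
        9 is a leaf — visit 9.
      At 38: no right child.
      Visit 38.
    At 20: go right to 23.
      At 23: go left to 11.
        At 11: go left to 36.
          At 36: go left to 8.
            At 8: go left to 24.
              24 is a leaf — visit 24.
            At 8: no right child.
            Visit 8.
          At 36: go right to 19.
            19 is a leaf — visit 19.
          Visit 36.
        At 11: no right child.
        Visit 11.
      At 23: go right to 35.
        35 is a leaf — visit 35.
      Visit 23.
    Visit 20.
  At 30: no right child.
  Visit 30.
Visit 33.
Full post-order sequence: 9, 38, 24, 8, 19, 36, 11, 35, 23, 20, 30, 33.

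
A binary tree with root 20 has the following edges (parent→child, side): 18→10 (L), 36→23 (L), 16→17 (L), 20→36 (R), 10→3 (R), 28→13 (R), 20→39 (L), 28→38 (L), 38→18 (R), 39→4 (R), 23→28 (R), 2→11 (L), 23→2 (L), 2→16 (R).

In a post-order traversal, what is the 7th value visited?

Post-order visits the left subtree, then the right subtree, then the node.
At 20: go left to 39.
  At 39: no left child.
  At 39: go right to 4.
    4 is a leaf — visit 4.
  Visit 39.
At 20: go right to 36.
  At 36: go left to 23.
    At 23: go left to 2.
      At 2: go left to 11.
        11 is a leaf — visit 11.
      At 2: go right to 16.
        At 16: go left to 17.
          17 is a leaf — visit 17.
        At 16: no right child.
        Visit 16.
      Visit 2.
    At 23: go right to 28.
      At 28: go left to 38.
        At 38: no left child.
        At 38: go right to 18.
          At 18: go left to 10.
            At 10: no left child.
            At 10: go right to 3.
              3 is a leaf — visit 3.
            Visit 10.
          At 18: no right child.
          Visit 18.
        Visit 38.
      At 28: go right to 13.
        13 is a leaf — visit 13.
      Visit 28.
    Visit 23.
  At 36: no right child.
  Visit 36.
Visit 20.
Full post-order sequence: 4, 39, 11, 17, 16, 2, 3, 10, 18, 38, 13, 28, 23, 36, 20.

3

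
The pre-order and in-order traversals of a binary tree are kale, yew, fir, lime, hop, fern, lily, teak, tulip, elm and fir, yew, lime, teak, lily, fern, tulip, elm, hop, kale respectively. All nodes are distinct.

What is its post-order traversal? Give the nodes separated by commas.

The first element of pre-order is the root; it splits in-order into left and right subtrees.
Root kale: left subtree has 9 nodes {fir, yew, lime, teak, lily, fern, tulip, elm, hop}, right has 0 { }.
  Root yew: left subtree has 1 node {fir}, right has 7 {lime, teak, lily, fern, tulip, elm, hop}.
    Root lime: left subtree has 0 nodes { }, right has 6 {teak, lily, fern, tulip, elm, hop}.
      Root hop: left subtree has 5 nodes {teak, lily, fern, tulip, elm}, right has 0 { }.
        Root fern: left subtree has 2 nodes {teak, lily}, right has 2 {tulip, elm}.
          Root lily: left subtree has 1 node {teak}, right has 0 { }.
          Root tulip: left subtree has 0 nodes { }, right has 1 {elm}.

fir, teak, lily, elm, tulip, fern, hop, lime, yew, kale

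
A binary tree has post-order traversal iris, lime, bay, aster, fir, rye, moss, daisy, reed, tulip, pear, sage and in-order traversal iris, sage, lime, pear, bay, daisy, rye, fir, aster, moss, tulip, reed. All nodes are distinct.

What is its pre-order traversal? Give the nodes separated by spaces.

The last element of post-order is the root; it splits in-order into left and right subtrees.
Root sage: left subtree has 1 node {iris}, right has 10 {lime, pear, bay, daisy, rye, fir, aster, moss, tulip, reed}.
  Root pear: left subtree has 1 node {lime}, right has 8 {bay, daisy, rye, fir, aster, moss, tulip, reed}.
    Root tulip: left subtree has 6 nodes {bay, daisy, rye, fir, aster, moss}, right has 1 {reed}.
      Root daisy: left subtree has 1 node {bay}, right has 4 {rye, fir, aster, moss}.
        Root moss: left subtree has 3 nodes {rye, fir, aster}, right has 0 { }.
          Root rye: left subtree has 0 nodes { }, right has 2 {fir, aster}.
            Root fir: left subtree has 0 nodes { }, right has 1 {aster}.

sage iris pear lime tulip daisy bay moss rye fir aster reed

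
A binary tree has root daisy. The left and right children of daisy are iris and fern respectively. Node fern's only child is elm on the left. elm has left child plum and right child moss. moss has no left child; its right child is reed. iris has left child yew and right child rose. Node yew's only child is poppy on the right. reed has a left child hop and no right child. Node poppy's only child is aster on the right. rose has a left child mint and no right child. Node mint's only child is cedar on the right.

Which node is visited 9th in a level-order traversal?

plum

Level-order visits nodes level by level from the root, left to right within each level.
Level 0: daisy
Level 1: iris, fern
Level 2: yew, rose, elm
Level 3: poppy, mint, plum, moss
Level 4: aster, cedar, reed
Level 5: hop
Full level-order sequence: daisy, iris, fern, yew, rose, elm, poppy, mint, plum, moss, aster, cedar, reed, hop.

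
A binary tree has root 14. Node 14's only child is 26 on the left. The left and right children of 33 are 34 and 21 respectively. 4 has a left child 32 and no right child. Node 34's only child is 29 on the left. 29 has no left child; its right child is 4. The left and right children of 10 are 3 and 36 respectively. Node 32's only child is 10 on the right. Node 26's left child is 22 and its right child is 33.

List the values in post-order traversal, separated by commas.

Post-order visits the left subtree, then the right subtree, then the node.
At 14: go left to 26.
  At 26: go left to 22.
    22 is a leaf — visit 22.
  At 26: go right to 33.
    At 33: go left to 34.
      At 34: go left to 29.
        At 29: no left child.
        At 29: go right to 4.
          At 4: go left to 32.
            At 32: no left child.
            At 32: go right to 10.
              At 10: go left to 3.
                3 is a leaf — visit 3.
              At 10: go right to 36.
                36 is a leaf — visit 36.
              Visit 10.
            Visit 32.
          At 4: no right child.
          Visit 4.
        Visit 29.
      At 34: no right child.
      Visit 34.
    At 33: go right to 21.
      21 is a leaf — visit 21.
    Visit 33.
  Visit 26.
At 14: no right child.
Visit 14.

22, 3, 36, 10, 32, 4, 29, 34, 21, 33, 26, 14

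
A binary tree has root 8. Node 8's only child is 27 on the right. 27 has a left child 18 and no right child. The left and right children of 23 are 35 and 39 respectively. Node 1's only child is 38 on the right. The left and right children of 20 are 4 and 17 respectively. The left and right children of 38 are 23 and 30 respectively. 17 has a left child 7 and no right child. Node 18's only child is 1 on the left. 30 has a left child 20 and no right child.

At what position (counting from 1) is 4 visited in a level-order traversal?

11

Level-order visits nodes level by level from the root, left to right within each level.
Level 0: 8
Level 1: 27
Level 2: 18
Level 3: 1
Level 4: 38
Level 5: 23, 30
Level 6: 35, 39, 20
Level 7: 4, 17
Level 8: 7
Full level-order sequence: 8, 27, 18, 1, 38, 23, 30, 35, 39, 20, 4, 17, 7.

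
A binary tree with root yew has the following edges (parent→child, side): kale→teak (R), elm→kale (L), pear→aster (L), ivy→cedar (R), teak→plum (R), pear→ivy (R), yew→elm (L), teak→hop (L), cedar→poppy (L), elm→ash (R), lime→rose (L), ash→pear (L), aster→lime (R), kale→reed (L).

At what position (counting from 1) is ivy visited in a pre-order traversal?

13

Pre-order visits the node, then its left subtree, then its right subtree.
Visit yew.
At yew: go left to elm.
  Visit elm.
  At elm: go left to kale.
    Visit kale.
    At kale: go left to reed.
      reed is a leaf — visit reed.
    At kale: go right to teak.
      Visit teak.
      At teak: go left to hop.
        hop is a leaf — visit hop.
      At teak: go right to plum.
        plum is a leaf — visit plum.
  At elm: go right to ash.
    Visit ash.
    At ash: go left to pear.
      Visit pear.
      At pear: go left to aster.
        Visit aster.
        At aster: no left child.
        At aster: go right to lime.
          Visit lime.
          At lime: go left to rose.
            rose is a leaf — visit rose.
          At lime: no right child.
      At pear: go right to ivy.
        Visit ivy.
        At ivy: no left child.
        At ivy: go right to cedar.
          Visit cedar.
          At cedar: go left to poppy.
            poppy is a leaf — visit poppy.
          At cedar: no right child.
    At ash: no right child.
At yew: no right child.
Full pre-order sequence: yew, elm, kale, reed, teak, hop, plum, ash, pear, aster, lime, rose, ivy, cedar, poppy.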